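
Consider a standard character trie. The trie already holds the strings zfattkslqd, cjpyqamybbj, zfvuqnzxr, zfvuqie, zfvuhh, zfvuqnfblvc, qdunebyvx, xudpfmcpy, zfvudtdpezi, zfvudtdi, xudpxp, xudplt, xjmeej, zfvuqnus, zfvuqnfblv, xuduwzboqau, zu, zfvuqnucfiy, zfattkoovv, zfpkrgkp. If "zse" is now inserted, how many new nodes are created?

2

Walking "zse" from the root, the first 1 characters ("z") follow existing edges; "s" is the first miss.
So 3 − 1 = 2 new nodes.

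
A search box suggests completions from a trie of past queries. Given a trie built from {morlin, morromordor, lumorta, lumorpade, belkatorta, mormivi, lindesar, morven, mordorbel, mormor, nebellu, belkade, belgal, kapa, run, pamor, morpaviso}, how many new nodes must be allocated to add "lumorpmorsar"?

6

"lumorp" is already a path in the trie; the remaining "morsar" must be added.
So 12 − 6 = 6 new nodes.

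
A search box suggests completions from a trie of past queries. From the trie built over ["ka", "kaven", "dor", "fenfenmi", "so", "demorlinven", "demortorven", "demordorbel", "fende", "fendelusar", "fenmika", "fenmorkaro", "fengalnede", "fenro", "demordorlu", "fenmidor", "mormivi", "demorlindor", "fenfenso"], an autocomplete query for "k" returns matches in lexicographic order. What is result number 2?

kaven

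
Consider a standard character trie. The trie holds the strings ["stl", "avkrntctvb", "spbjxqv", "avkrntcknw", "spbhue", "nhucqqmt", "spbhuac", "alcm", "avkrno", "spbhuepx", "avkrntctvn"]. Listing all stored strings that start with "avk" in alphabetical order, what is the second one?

avkrntcknw

Words with prefix "avk", in lexicographic order: "avkrno", "avkrntcknw", "avkrntctvb", "avkrntctvn"
The 2nd is avkrntcknw.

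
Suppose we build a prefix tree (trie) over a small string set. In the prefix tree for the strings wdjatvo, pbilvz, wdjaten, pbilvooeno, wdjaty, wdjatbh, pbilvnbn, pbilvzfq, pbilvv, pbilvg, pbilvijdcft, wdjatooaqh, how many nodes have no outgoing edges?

Leaves are exactly the stored words that no other stored word extends.
Those words: "pbilvg", "pbilvijdcft", "pbilvnbn", "pbilvooeno", "pbilvv", "pbilvzfq", "wdjatbh", "wdjaten", "wdjatooaqh", "wdjatvo", "wdjaty"
Leaf count: 11

11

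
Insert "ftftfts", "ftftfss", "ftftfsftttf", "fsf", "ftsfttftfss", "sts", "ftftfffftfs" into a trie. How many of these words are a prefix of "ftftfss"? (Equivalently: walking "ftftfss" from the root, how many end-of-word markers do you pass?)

Walk "ftftfss" from the root; an end-of-word marker is hit whenever a stored word is a prefix of "ftftfss".
Prefixes of the query that are stored words: "ftftfss"
Count: 1

1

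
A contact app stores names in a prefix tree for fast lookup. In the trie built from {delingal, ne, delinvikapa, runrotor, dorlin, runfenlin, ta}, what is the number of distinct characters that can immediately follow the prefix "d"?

Walk "d" from the root, arriving at one node.
Distinct next characters after "d": e, o.
That node has 2 child edges.

2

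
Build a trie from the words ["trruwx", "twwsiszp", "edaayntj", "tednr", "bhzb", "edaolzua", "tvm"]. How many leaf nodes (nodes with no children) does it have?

A leaf is a node with no children — equivalently, the end of a word that is not a proper prefix of any other stored word.
Those words: "bhzb", "edaayntj", "edaolzua", "tednr", "trruwx", "tvm", "twwsiszp"
Leaf count: 7

7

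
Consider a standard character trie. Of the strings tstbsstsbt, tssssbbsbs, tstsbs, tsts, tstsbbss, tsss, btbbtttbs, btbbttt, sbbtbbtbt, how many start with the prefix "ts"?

Filter for entries beginning with "ts":
Words under "ts": tsss, tssssbbsbs, tstbsstsbt, tsts, tstsbbss, tstsbs
Count: 6

6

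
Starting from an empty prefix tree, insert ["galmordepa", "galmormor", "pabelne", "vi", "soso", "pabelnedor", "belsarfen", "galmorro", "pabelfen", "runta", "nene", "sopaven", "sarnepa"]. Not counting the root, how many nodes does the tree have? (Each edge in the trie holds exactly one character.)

63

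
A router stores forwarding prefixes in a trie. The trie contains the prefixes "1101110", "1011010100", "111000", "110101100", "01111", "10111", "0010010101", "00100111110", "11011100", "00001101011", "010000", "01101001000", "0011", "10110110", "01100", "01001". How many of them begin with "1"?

Filter for entries beginning with "1":
Words under "1": 1011010100, 10110110, 10111, 110101100, 1101110, 11011100, 111000
Count: 7

7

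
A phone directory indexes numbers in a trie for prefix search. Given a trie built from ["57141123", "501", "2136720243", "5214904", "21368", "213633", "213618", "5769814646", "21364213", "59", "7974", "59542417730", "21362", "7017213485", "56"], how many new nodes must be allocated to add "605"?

"605" shares no prefix with any stored word, so all 3 characters open new nodes.
3 − 0 = 3 new nodes.

3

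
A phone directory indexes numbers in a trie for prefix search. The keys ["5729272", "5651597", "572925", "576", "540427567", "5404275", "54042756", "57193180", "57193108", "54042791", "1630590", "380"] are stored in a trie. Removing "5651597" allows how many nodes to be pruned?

6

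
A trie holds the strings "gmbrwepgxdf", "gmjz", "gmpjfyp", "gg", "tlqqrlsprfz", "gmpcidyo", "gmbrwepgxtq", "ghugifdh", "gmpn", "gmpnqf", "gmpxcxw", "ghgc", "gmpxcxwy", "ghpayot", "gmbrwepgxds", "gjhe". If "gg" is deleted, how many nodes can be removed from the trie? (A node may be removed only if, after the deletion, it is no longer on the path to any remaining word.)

Walk "gg" from the leaf back toward the root, removing each node that no remaining word uses.
The suffix "g" (1 node) is used only by "gg"; the node for "g" still has the child "m", so pruning stops there.
Nodes removed: 1

1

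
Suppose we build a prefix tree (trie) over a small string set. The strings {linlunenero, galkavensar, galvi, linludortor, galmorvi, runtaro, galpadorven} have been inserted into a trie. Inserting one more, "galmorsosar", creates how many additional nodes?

Walking "galmorsosar" from the root, the first 6 characters ("galmor") follow existing edges; "s" is the first miss.
So 11 − 6 = 5 new nodes.

5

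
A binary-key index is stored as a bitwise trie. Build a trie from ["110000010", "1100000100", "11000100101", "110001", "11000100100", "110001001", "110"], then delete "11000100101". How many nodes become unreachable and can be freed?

A node on "11000100101"'s path can go only if nothing else ends at it or branches off below it.
The suffix "1" (1 node) is used only by "11000100101"; the node for "1100010010" still has the child "0", so pruning stops there.
Nodes removed: 1

1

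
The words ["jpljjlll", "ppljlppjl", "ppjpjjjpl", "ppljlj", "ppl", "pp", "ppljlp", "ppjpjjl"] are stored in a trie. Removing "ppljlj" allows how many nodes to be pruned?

1

After clearing the end-marker at "ppljlj", prune upward until reaching a node still needed by another word.
The suffix "j" (1 node) is used only by "ppljlj"; the node for "ppljl" still has the child "p", so pruning stops there.
Nodes removed: 1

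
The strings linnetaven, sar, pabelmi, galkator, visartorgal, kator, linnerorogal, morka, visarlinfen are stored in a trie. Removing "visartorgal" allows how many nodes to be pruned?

After clearing the end-marker at "visartorgal", prune upward until reaching a node still needed by another word.
The suffix "torgal" (6 nodes) is used only by "visartorgal"; the node for "visar" still has the child "l", so pruning stops there.
Nodes removed: 6

6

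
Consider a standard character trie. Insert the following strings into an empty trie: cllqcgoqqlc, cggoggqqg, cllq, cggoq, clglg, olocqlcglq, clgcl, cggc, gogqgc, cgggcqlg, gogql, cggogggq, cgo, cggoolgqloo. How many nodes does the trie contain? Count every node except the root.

Count nodes per top-level branch (shared prefixes stored once):
  'c'-branch (cggc, cgggcqlg, cggogggq, cggoggqqg, cggoolgqloo, cggoq, cgo, clgcl, clglg, cllq, cllqcgoqqlc): 41 nodes
  'g'-branch (gogqgc, gogql): 7 nodes
  'o'-branch (olocqlcglq): 10 nodes
Sum: 58

58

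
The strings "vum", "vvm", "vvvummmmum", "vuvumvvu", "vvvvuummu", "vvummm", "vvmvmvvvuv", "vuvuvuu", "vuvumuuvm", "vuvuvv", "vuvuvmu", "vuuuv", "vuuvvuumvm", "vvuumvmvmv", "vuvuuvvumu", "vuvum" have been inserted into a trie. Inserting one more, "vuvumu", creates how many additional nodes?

"vuvumu" is already a full path in the trie; only an end-marker is added.
No new nodes are needed: 0.

0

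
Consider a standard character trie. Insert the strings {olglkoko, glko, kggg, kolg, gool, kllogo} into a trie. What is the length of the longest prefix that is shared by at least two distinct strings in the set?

1

The deepest shared node is where two words last agree before diverging.
e.g. "glko" and "gool" share the prefix "g" of length 1; no pair shares a longer one.
Longest shared-prefix length: 1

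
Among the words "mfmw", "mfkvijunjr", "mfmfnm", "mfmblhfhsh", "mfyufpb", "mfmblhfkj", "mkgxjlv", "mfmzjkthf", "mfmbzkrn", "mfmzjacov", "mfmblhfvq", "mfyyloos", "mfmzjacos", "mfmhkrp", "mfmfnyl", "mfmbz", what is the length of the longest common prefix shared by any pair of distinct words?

The deepest shared node is where two words last agree before diverging.
"mfmzjacos" and "mfmzjacov" agree on "mfmzjaco" (8 characters) before diverging; nothing deeper is shared.
Longest shared-prefix length: 8

8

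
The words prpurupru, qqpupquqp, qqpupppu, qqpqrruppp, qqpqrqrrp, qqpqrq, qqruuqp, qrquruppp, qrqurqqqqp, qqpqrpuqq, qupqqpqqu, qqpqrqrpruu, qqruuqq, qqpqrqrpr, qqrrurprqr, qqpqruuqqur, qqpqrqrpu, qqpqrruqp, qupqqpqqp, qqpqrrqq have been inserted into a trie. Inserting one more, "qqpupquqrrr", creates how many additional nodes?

3

The longest prefix of "qqpupquqrrr" already in the trie is "qqpupquq" (length 8).
Each of the 3 remaining characters creates one node.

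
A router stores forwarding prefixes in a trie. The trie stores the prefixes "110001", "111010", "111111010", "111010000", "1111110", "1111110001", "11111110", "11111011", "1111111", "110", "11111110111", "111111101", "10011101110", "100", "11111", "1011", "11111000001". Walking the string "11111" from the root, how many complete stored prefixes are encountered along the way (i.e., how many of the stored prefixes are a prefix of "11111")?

1

Walk "11111" from the root; an end-of-word marker is hit whenever a stored word is a prefix of "11111".
Prefixes of the query that are stored words: "11111"
Count: 1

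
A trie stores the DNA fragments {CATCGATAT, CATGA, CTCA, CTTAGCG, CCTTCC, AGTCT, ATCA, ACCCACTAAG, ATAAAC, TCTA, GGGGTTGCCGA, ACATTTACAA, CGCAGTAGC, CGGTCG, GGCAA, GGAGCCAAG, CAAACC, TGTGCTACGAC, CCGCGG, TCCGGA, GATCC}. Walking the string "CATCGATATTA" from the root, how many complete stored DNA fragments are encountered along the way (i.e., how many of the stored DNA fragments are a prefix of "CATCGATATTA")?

1

Walk "CATCGATATTA" from the root; an end-of-word marker is hit whenever a stored word is a prefix of "CATCGATATTA".
Prefixes of the query that are stored words: "CATCGATAT"
Count: 1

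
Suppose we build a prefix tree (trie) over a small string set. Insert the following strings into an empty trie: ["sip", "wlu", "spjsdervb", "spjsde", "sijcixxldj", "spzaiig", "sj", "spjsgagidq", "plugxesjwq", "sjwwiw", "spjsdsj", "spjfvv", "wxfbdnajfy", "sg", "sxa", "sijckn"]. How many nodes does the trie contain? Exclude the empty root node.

67

Count nodes per top-level branch (shared prefixes stored once):
  'p'-branch (plugxesjwq): 10 nodes
  's'-branch (sg, sijcixxldj, sijckn, sip, sj, sjwwiw, spjfvv, spjsde, spjsdervb, spjsdsj, spjsgagidq, spzaiig, sxa): 45 nodes
  'w'-branch (wlu, wxfbdnajfy): 12 nodes
Sum: 67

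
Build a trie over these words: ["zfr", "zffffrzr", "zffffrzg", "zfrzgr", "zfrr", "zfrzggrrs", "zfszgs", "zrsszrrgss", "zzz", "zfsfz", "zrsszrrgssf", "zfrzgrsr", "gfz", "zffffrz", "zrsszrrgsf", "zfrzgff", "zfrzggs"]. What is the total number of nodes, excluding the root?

45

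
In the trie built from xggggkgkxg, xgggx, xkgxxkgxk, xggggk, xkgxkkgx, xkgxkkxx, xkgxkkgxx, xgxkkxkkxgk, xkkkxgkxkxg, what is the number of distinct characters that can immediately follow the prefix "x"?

2

Walk "x" from the root, arriving at one node.
Distinct next characters after "x": g, k.
That node has 2 child edges.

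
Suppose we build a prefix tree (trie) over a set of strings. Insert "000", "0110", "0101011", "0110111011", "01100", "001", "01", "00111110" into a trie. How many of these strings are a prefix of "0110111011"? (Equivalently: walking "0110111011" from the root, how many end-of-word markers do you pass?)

Check each prefix of "0110111011" against the stored set — each match is an end-marker on the path.
Prefixes of the query that are stored words: "01", "0110", "0110111011"
Count: 3

3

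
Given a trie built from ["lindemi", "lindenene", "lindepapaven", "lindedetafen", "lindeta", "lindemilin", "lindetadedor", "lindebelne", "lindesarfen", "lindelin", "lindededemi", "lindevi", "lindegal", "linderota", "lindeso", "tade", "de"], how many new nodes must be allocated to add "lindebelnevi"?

2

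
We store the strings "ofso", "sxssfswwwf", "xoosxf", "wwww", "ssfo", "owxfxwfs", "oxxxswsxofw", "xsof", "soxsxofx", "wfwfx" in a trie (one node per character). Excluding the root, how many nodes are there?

For each word, the new-node count is its length minus the longest prefix already in the trie:
  "ofso" → 4 new (o, f, s, o)
  "sxssfswwwf" → 10 new (s, x, s, s, f, s, w, w, w, f)
  "xoosxf" → 6 new (x, o, o, s, x, f)
  "wwww" → 4 new (w, w, w, w)
  "ssfo" → prefix "s" already present; 3 new (s, f, o)
  "owxfxwfs" → prefix "o" already present; 7 new (w, x, f, x, w, f, s)
  "oxxxswsxofw" → prefix "o" already present; 10 new (x, x, x, s, w, s, x, o, f, w)
  "xsof" → prefix "x" already present; 3 new (s, o, f)
  "soxsxofx" → prefix "s" already present; 7 new (o, x, s, x, o, f, x)
  "wfwfx" → prefix "w" already present; 4 new (f, w, f, x)
Total nodes = 4 + 10 + 6 + 4 + 3 + 7 + 10 + 3 + 7 + 4 = 58

58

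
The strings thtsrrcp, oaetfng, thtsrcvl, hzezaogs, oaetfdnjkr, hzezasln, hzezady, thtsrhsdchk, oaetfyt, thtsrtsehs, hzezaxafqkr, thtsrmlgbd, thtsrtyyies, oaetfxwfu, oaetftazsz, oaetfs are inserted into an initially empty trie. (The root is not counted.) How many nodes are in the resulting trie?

Trace insertions, counting only characters that open a new branch:
  "thtsrrcp" → 8 new (t, h, t, s, r, r, c, p)
  "oaetfng" → 7 new (o, a, e, t, f, n, g)
  "thtsrcvl" → prefix "thtsr" already present; 3 new (c, v, l)
  "hzezaogs" → 8 new (h, z, e, z, a, o, g, s)
  "oaetfdnjkr" → prefix "oaetf" already present; 5 new (d, n, j, k, r)
  "hzezasln" → prefix "hzeza" already present; 3 new (s, l, n)
  "hzezady" → prefix "hzeza" already present; 2 new (d, y)
  "thtsrhsdchk" → prefix "thtsr" already present; 6 new (h, s, d, c, h, k)
  "oaetfyt" → prefix "oaetf" already present; 2 new (y, t)
  "thtsrtsehs" → prefix "thtsr" already present; 5 new (t, s, e, h, s)
  "hzezaxafqkr" → prefix "hzeza" already present; 6 new (x, a, f, q, k, r)
  "thtsrmlgbd" → prefix "thtsr" already present; 5 new (m, l, g, b, d)
  "thtsrtyyies" → prefix "thtsrt" already present; 5 new (y, y, i, e, s)
  "oaetfxwfu" → prefix "oaetf" already present; 4 new (x, w, f, u)
  "oaetftazsz" → prefix "oaetf" already present; 5 new (t, a, z, s, z)
  "oaetfs" → prefix "oaetf" already present; 1 new (s)
Total nodes = 8 + 7 + 3 + 8 + 5 + 3 + 2 + 6 + 2 + 5 + 6 + 5 + 5 + 4 + 5 + 1 = 75

75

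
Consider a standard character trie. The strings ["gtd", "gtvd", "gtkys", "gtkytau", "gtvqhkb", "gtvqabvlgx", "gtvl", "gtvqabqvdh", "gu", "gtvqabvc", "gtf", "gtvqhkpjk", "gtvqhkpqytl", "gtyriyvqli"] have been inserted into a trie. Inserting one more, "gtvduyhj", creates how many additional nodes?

4

The longest prefix of "gtvduyhj" already in the trie is "gtvd" (length 4).
Each of the 4 remaining characters creates one node.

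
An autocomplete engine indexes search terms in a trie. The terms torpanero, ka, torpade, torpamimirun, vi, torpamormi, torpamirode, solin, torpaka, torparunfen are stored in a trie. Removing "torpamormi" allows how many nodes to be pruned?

A node on "torpamormi"'s path can go only if nothing else ends at it or branches off below it.
The suffix "ormi" (4 nodes) is used only by "torpamormi"; the node for "torpam" still has the child "i", so pruning stops there.
Nodes removed: 4

4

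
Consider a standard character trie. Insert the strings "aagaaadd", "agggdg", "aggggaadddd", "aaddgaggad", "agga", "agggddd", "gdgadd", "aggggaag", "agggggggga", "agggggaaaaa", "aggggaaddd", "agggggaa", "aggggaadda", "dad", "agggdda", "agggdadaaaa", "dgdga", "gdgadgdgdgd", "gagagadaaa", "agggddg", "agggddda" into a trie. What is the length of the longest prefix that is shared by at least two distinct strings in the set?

Equivalently: take the maximum, over all pairs, of their longest common prefix length.
e.g. "aggggaaddd" and "aggggaadddd" share the prefix "aggggaaddd" of length 10; no pair shares a longer one.
Longest shared-prefix length: 10

10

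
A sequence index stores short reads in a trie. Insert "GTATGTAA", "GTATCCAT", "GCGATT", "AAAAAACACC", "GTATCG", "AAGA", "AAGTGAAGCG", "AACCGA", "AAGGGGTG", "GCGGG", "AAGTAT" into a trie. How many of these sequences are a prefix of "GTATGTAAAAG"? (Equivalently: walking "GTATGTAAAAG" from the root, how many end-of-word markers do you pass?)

1

Walk "GTATGTAAAAG" from the root; an end-of-word marker is hit whenever a stored word is a prefix of "GTATGTAAAAG".
Prefixes of the query that are stored words: "GTATGTAA"
Count: 1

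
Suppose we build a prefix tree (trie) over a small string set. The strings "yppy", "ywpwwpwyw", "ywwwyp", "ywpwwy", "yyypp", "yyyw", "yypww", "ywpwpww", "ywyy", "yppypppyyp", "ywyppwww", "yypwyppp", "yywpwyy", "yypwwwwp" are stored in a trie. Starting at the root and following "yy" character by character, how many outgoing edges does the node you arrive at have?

3

Walk "yy" from the root, arriving at one node.
Distinct next characters after "yy": p, w, y.
That node has 3 child edges.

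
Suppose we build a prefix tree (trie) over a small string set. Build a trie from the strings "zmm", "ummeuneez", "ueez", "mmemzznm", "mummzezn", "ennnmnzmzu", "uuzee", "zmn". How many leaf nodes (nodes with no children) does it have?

Leaves are exactly the stored words that no other stored word extends.
Those words: "ennnmnzmzu", "mmemzznm", "mummzezn", "ueez", "ummeuneez", "uuzee", "zmm", "zmn"
Leaf count: 8

8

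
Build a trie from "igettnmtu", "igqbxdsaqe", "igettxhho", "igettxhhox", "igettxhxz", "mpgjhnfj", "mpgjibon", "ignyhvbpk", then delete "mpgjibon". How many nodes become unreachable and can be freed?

4

Walk "mpgjibon" from the leaf back toward the root, removing each node that no remaining word uses.
The suffix "ibon" (4 nodes) is used only by "mpgjibon"; the node for "mpgj" still has the child "h", so pruning stops there.
Nodes removed: 4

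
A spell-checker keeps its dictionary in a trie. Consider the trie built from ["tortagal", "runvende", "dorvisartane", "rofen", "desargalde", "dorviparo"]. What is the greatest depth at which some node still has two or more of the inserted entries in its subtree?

Equivalently: take the maximum, over all pairs, of their longest common prefix length.
e.g. "dorviparo" and "dorvisartane" share the prefix "dorvi" of length 5; no pair shares a longer one.
Longest shared-prefix length: 5

5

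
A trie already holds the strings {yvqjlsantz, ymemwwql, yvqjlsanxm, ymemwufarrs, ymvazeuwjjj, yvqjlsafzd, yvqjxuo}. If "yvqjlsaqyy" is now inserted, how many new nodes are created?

The longest prefix of "yvqjlsaqyy" already in the trie is "yvqjlsa" (length 7).
New nodes needed: |"yvqjlsaqyy"| − 7 = 10 − 7 = 3.

3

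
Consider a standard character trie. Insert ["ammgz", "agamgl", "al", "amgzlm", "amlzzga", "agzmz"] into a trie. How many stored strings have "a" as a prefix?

6

Traverse to the node for "a", then collect every word in that subtree.
Matches: "agamgl", "agzmz", "al", "amgzlm", "amlzzga", "ammgz"
Count: 6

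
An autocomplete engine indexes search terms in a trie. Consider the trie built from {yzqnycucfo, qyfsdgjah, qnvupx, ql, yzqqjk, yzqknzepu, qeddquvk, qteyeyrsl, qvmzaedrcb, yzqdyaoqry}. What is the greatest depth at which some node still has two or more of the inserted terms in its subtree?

Equivalently: take the maximum, over all pairs, of their longest common prefix length.
e.g. "yzqdyaoqry" and "yzqknzepu" share the prefix "yzq" of length 3; no pair shares a longer one.
Longest shared-prefix length: 3

3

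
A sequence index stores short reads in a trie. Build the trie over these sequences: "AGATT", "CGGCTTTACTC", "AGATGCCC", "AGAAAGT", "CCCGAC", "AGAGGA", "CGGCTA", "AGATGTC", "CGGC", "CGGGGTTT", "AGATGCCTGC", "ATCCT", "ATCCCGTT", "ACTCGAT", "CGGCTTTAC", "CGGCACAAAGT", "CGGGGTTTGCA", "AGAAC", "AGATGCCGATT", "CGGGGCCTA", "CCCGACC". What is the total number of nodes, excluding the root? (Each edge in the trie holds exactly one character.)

Count nodes per top-level branch (shared prefixes stored once):
  'A'-branch (ACTCGAT, AGAAAGT, AGAAC, AGAGGA, AGATGCCC, AGATGCCGATT, AGATGCCTGC, AGATGTC, AGATT, ATCCCGTT, ATCCT): 40 nodes
  'C'-branch (CCCGAC, CCCGACC, CGGC, CGGCACAAAGT, CGGCTA, CGGCTTTAC, CGGCTTTACTC, CGGGGCCTA, CGGGGTTT, CGGGGTTTGCA): 37 nodes
Sum: 77

77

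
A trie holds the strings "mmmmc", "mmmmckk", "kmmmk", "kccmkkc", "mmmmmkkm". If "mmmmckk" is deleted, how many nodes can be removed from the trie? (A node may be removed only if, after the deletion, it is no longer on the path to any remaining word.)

A node on "mmmmckk"'s path can go only if nothing else ends at it or branches off below it.
The suffix "kk" (2 nodes) is used only by "mmmmckk"; "mmmmc" is itself a stored word, so pruning stops there.
Nodes removed: 2

2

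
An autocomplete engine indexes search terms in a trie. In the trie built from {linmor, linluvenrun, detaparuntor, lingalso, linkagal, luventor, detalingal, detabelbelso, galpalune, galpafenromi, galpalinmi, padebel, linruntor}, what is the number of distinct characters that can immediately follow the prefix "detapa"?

1

Walk "detapa" from the root, arriving at one node.
Characters that immediately follow "detapa" among the stored strings: {r}.
That node has 1 child edge.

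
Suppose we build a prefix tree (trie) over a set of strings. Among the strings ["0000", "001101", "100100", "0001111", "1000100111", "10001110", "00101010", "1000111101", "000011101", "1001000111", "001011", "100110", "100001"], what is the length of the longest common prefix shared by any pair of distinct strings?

7

The deepest shared node is where two words last agree before diverging.
e.g. "10001110" and "1000111101" share the prefix "1000111" of length 7; no pair shares a longer one.
Longest shared-prefix length: 7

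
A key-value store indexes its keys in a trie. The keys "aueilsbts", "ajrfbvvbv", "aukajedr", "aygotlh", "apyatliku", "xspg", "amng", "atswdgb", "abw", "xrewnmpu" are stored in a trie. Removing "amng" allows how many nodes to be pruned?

After clearing the end-marker at "amng", prune upward until reaching a node still needed by another word.
The suffix "mng" (3 nodes) is used only by "amng"; the node for "a" still has the child "u", so pruning stops there.
Nodes removed: 3

3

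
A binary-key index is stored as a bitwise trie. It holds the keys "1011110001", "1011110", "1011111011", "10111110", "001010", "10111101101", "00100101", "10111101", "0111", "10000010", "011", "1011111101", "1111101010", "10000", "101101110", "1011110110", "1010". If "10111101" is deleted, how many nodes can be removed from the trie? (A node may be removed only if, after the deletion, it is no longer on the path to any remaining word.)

0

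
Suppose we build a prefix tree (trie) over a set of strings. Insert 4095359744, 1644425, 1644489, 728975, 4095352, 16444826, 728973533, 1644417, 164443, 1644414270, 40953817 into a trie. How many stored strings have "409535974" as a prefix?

Traverse to the node for "409535974", then collect every word in that subtree.
Matches: "4095359744"
Count: 1

1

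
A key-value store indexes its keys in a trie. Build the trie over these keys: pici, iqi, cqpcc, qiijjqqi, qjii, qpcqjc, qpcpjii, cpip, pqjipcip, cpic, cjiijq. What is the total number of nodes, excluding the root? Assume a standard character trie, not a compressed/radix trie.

Insert word by word; a character creates a node only if that edge doesn't already exist:
  "pici" → 4 new (p, i, c, i)
  "iqi" → 3 new (i, q, i)
  "cqpcc" → 5 new (c, q, p, c, c)
  "qiijjqqi" → 8 new (q, i, i, j, j, q, q, i)
  "qjii" → prefix "q" already present; 3 new (j, i, i)
  "qpcqjc" → prefix "q" already present; 5 new (p, c, q, j, c)
  "qpcpjii" → prefix "qpc" already present; 4 new (p, j, i, i)
  "cpip" → prefix "c" already present; 3 new (p, i, p)
  "pqjipcip" → prefix "p" already present; 7 new (q, j, i, p, c, i, p)
  "cpic" → prefix "cpi" already present; 1 new (c)
  "cjiijq" → prefix "c" already present; 5 new (j, i, i, j, q)
Total nodes = 4 + 3 + 5 + 8 + 3 + 5 + 4 + 3 + 7 + 1 + 5 = 48

48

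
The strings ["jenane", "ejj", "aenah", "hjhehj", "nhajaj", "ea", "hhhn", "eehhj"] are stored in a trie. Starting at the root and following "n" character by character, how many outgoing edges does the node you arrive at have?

Walk "n" from the root, arriving at one node.
Characters that immediately follow "n" among the stored strings: {h}.
That node has 1 child edge.

1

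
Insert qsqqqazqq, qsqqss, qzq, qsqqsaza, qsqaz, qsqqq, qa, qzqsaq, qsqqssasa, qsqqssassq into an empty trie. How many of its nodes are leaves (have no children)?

A leaf is a node with no children — equivalently, the end of a word that is not a proper prefix of any other stored word.
Those words: "qa", "qsqaz", "qsqqqazqq", "qsqqsaza", "qsqqssasa", "qsqqssassq", "qzqsaq"
Leaf count: 7

7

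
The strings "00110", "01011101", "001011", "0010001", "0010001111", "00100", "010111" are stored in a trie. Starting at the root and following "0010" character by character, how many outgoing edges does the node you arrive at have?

The children of the "0010" node are the distinct next characters among strings starting with "0010".
Characters that immediately follow "0010" among the stored strings: {0, 1}.
That node has 2 child edges.

2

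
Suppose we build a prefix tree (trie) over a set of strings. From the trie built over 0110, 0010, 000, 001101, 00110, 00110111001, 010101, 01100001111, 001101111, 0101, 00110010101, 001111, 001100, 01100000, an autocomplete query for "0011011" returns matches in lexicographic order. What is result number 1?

00110111001

Words with prefix "0011011", in lexicographic order: "00110111001", "001101111"
The 1st is 00110111001.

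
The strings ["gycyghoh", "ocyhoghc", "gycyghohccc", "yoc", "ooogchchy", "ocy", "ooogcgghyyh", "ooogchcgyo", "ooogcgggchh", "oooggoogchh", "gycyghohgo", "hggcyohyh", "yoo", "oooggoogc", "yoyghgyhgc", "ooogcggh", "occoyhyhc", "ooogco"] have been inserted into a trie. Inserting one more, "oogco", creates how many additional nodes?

3

"oo" is already a path in the trie; the remaining "gco" must be added.
New nodes needed: |"oogco"| − 2 = 5 − 2 = 3.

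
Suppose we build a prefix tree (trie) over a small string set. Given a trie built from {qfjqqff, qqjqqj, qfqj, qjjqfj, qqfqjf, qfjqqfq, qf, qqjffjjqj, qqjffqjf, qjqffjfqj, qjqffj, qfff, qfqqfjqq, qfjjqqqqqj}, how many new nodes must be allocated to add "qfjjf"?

1

Walking "qfjjf" from the root, the first 4 characters ("qfjj") follow existing edges; "f" is the first miss.
New nodes needed: |"qfjjf"| − 4 = 5 − 4 = 1.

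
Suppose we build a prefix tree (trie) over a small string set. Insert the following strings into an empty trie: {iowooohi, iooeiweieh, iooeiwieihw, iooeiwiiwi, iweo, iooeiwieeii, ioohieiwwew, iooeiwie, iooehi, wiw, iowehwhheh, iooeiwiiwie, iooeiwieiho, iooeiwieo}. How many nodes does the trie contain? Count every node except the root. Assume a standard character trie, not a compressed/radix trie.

53

Count nodes per top-level branch (shared prefixes stored once):
  'i'-branch (iooehi, iooeiweieh, iooeiwie, iooeiwieeii, iooeiwieiho, iooeiwieihw, iooeiwieo, iooeiwiiwi, iooeiwiiwie, ioohieiwwew, iowehwhheh, iowooohi, iweo): 50 nodes
  'w'-branch (wiw): 3 nodes
Sum: 53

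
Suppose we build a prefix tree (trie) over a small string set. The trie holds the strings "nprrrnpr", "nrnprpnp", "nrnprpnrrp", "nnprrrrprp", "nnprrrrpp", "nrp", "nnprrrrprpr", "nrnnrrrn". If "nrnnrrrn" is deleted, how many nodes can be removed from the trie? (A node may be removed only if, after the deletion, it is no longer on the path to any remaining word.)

5

Walk "nrnnrrrn" from the leaf back toward the root, removing each node that no remaining word uses.
The suffix "nrrrn" (5 nodes) is used only by "nrnnrrrn"; the node for "nrn" still has the child "p", so pruning stops there.
Nodes removed: 5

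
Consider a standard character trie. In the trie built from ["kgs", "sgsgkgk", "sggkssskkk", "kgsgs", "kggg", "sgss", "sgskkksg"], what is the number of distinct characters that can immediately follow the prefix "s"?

1

The children of the "s" node are the distinct next characters among strings starting with "s".
Distinct next characters after "s": g.
That node has 1 child edge.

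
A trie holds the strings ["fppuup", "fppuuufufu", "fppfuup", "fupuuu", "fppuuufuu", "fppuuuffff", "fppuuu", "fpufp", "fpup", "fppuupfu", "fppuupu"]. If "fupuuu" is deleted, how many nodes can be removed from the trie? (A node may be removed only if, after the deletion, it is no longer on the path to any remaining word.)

5

After clearing the end-marker at "fupuuu", prune upward until reaching a node still needed by another word.
The suffix "upuuu" (5 nodes) is used only by "fupuuu"; the node for "f" still has the child "p", so pruning stops there.
Nodes removed: 5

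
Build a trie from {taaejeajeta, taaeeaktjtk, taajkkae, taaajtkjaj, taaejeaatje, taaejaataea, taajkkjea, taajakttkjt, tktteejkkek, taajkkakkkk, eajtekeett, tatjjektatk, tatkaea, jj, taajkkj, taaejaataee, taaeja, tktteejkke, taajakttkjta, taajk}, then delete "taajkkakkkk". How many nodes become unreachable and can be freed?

After clearing the end-marker at "taajkkakkkk", prune upward until reaching a node still needed by another word.
The suffix "kkkk" (4 nodes) is used only by "taajkkakkkk"; the node for "taajkka" still has the child "e", so pruning stops there.
Nodes removed: 4

4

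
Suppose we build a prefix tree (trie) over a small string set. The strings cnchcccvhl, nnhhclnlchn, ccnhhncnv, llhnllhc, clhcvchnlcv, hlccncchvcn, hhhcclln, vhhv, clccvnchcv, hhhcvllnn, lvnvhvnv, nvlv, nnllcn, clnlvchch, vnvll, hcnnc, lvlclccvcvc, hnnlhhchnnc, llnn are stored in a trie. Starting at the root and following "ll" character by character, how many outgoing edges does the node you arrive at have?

2

Walk "ll" from the root, arriving at one node.
Characters that immediately follow "ll" among the stored strings: {h, n}.
That node has 2 child edges.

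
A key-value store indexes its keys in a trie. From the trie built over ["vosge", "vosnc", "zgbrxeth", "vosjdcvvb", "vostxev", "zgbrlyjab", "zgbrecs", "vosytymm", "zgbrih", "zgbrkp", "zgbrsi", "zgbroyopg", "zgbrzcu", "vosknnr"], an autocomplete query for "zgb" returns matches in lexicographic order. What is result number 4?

zgbrlyjab

Words with prefix "zgb", in lexicographic order: "zgbrecs", "zgbrih", "zgbrkp", "zgbrlyjab", "zgbroyopg", "zgbrsi", "zgbrxeth", "zgbrzcu"
Position 4: zgbrlyjab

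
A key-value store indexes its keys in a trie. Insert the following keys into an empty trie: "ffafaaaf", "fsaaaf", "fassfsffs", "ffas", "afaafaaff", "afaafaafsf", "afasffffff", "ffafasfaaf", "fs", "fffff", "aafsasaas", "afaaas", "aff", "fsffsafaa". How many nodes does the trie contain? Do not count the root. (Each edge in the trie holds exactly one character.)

Count nodes per top-level branch (shared prefixes stored once):
  'a'-branch (aafsasaas, afaaas, afaafaaff, afaafaafsf, afasffffff, aff): 29 nodes
  'f'-branch (fassfsffs, ffafaaaf, ffafasfaaf, ffas, fffff, fs, fsaaaf, fsffsafaa): 37 nodes
Sum: 66

66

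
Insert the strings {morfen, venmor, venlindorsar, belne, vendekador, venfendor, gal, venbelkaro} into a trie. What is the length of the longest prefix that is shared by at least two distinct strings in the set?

3

Look for the deepest trie node that still has at least two words in its subtree.
e.g. "venbelkaro" and "vendekador" share the prefix "ven" of length 3; no pair shares a longer one.
Longest shared-prefix length: 3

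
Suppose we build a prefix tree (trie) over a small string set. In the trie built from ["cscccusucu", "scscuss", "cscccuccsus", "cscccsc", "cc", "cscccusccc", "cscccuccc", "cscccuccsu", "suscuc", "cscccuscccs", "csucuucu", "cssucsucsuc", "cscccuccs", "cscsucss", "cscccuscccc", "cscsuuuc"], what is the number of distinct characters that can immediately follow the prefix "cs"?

3

The children of the "cs" node are the distinct next characters among strings starting with "cs".
Characters that immediately follow "cs" among the stored strings: {c, s, u}.
That node has 3 child edges.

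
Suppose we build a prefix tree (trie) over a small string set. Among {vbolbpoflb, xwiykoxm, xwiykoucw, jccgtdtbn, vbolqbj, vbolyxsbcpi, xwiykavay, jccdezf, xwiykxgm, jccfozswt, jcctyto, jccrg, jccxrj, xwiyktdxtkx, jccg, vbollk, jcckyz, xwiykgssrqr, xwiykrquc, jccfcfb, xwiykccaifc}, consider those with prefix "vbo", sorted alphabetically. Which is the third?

vbolqbj

Filter for "vbo…" and sort: "vbolbpoflb", "vbollk", "vbolqbj", "vbolyxsbcpi"
Position 3: vbolqbj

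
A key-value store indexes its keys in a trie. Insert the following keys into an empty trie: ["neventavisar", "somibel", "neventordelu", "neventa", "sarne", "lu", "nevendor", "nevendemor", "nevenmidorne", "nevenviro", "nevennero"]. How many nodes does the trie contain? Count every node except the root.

Count nodes per top-level branch (shared prefixes stored once):
  'l'-branch (lu): 2 nodes
  'n'-branch (nevendemor, nevendor, nevenmidorne, nevennero, neventa, neventavisar, neventordelu, nevenviro): 40 nodes
  's'-branch (sarne, somibel): 11 nodes
Sum: 53

53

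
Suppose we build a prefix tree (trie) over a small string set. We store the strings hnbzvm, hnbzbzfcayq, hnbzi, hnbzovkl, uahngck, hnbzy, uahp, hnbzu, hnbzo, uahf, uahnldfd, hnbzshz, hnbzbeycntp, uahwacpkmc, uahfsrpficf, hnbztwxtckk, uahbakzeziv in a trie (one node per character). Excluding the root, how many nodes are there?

For each word, the new-node count is its length minus the longest prefix already in the trie:
  "hnbzvm" → 6 new (h, n, b, z, v, m)
  "hnbzbzfcayq" → prefix "hnbz" already present; 7 new (b, z, f, c, a, y, q)
  "hnbzi" → prefix "hnbz" already present; 1 new (i)
  "hnbzovkl" → prefix "hnbz" already present; 4 new (o, v, k, l)
  "uahngck" → 7 new (u, a, h, n, g, c, k)
  "hnbzy" → prefix "hnbz" already present; 1 new (y)
  "uahp" → prefix "uah" already present; 1 new (p)
  "hnbzu" → prefix "hnbz" already present; 1 new (u)
  "hnbzo" → prefix "hnbzo" already present; 0 new (none)
  "uahf" → prefix "uah" already present; 1 new (f)
  "uahnldfd" → prefix "uahn" already present; 4 new (l, d, f, d)
  "hnbzshz" → prefix "hnbz" already present; 3 new (s, h, z)
  "hnbzbeycntp" → prefix "hnbzb" already present; 6 new (e, y, c, n, t, p)
  "uahwacpkmc" → prefix "uah" already present; 7 new (w, a, c, p, k, m, c)
  "uahfsrpficf" → prefix "uahf" already present; 7 new (s, r, p, f, i, c, f)
  "hnbztwxtckk" → prefix "hnbz" already present; 7 new (t, w, x, t, c, k, k)
  "uahbakzeziv" → prefix "uah" already present; 8 new (b, a, k, z, e, z, i, v)
Total nodes = 6 + 7 + 1 + 4 + 7 + 1 + 1 + 1 + 0 + 1 + 4 + 3 + 6 + 7 + 7 + 7 + 8 = 71

71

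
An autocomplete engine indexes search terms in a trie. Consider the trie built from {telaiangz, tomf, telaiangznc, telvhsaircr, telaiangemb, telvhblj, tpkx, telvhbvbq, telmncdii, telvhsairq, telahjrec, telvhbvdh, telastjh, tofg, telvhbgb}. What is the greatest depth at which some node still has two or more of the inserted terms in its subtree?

9

The deepest shared node is where two words last agree before diverging.
"telaiangz" and "telaiangznc" agree on "telaiangz" (9 characters) before diverging; nothing deeper is shared.
Longest shared-prefix length: 9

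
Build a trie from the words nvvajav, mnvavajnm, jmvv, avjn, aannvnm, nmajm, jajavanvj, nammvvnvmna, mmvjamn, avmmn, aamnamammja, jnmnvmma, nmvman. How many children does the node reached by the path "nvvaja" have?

1

Walk "nvvaja" from the root, arriving at one node.
Distinct next characters after "nvvaja": v.
That node has 1 child edge.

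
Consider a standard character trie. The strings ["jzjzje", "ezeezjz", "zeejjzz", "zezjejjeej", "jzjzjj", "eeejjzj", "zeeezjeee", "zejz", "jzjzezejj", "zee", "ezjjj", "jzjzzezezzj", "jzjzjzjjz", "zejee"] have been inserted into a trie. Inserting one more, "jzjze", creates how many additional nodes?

0

"jzjze" is already a full path in the trie; only an end-marker is added.
No new nodes are needed: 0.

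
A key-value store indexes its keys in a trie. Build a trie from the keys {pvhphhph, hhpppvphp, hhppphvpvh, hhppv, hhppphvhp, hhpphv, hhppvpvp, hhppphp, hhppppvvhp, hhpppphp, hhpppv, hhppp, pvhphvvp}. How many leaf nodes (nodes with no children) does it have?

10

A leaf is a node with no children — equivalently, the end of a word that is not a proper prefix of any other stored word.
Those words: "hhpphv", "hhppphp", "hhppphvhp", "hhppphvpvh", "hhpppphp", "hhppppvvhp", "hhpppvphp", "hhppvpvp", "pvhphhph", "pvhphvvp"
Leaf count: 10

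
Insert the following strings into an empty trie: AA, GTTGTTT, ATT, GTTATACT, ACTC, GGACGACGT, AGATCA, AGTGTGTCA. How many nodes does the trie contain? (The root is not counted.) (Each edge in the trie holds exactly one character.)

Count nodes per top-level branch (shared prefixes stored once):
  'A'-branch (AA, ACTC, AGATCA, AGTGTGTCA, ATT): 19 nodes
  'G'-branch (GGACGACGT, GTTATACT, GTTGTTT): 20 nodes
Sum: 39

39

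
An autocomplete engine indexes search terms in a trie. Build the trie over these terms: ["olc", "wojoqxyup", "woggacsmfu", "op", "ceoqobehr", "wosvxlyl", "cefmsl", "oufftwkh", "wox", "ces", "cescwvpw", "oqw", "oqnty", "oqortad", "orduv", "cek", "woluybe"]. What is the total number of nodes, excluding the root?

74

Trace insertions, counting only characters that open a new branch:
  "olc" → 3 new (o, l, c)
  "wojoqxyup" → 9 new (w, o, j, o, q, x, y, u, p)
  "woggacsmfu" → prefix "wo" already present; 8 new (g, g, a, c, s, m, f, u)
  "op" → prefix "o" already present; 1 new (p)
  "ceoqobehr" → 9 new (c, e, o, q, o, b, e, h, r)
  "wosvxlyl" → prefix "wo" already present; 6 new (s, v, x, l, y, l)
  "cefmsl" → prefix "ce" already present; 4 new (f, m, s, l)
  "oufftwkh" → prefix "o" already present; 7 new (u, f, f, t, w, k, h)
  "wox" → prefix "wo" already present; 1 new (x)
  "ces" → prefix "ce" already present; 1 new (s)
  "cescwvpw" → prefix "ces" already present; 5 new (c, w, v, p, w)
  "oqw" → prefix "o" already present; 2 new (q, w)
  "oqnty" → prefix "oq" already present; 3 new (n, t, y)
  "oqortad" → prefix "oq" already present; 5 new (o, r, t, a, d)
  "orduv" → prefix "o" already present; 4 new (r, d, u, v)
  "cek" → prefix "ce" already present; 1 new (k)
  "woluybe" → prefix "wo" already present; 5 new (l, u, y, b, e)
Total nodes = 3 + 9 + 8 + 1 + 9 + 6 + 4 + 7 + 1 + 1 + 5 + 2 + 3 + 5 + 4 + 1 + 5 = 74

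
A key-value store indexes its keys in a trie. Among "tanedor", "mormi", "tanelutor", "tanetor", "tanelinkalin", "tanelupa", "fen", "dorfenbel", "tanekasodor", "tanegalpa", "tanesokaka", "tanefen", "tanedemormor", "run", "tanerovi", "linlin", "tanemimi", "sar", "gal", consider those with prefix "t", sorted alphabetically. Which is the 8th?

Words with prefix "t", in lexicographic order: "tanedemormor", "tanedor", "tanefen", "tanegalpa", "tanekasodor", "tanelinkalin", "tanelupa", "tanelutor", "tanemimi", "tanerovi", "tanesokaka", "tanetor"
The 8th is tanelutor.

tanelutor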